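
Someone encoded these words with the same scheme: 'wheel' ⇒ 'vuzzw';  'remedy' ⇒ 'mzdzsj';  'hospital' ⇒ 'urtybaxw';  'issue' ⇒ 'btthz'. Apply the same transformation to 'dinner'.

sbkkzm

This is an affine cipher: with a=0,…,z=25, each position x becomes (7x+23) mod 26.
On dinner: d(3)→7·3+23≡18=s; i(8)→7·8+23≡1=b; n(13)→7·13+23≡10=k; n(13)→7·13+23≡10=k; e(4)→7·4+23≡25=z; r(17)→7·17+23≡12=m (all mod 26).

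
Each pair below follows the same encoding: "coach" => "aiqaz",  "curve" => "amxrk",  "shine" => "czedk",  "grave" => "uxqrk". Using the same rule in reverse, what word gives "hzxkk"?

three

c(2)→a(0) and o(14)→i(8) fit y≡5x+16 (mod 26); the inverse of 5 mod 26 is 21. This is an affine cipher: with a=0,…,z=25, each position x becomes (5x+16) mod 26.
Undoing it on hzxkk: h(7)→21·(7−16)≡19=t; z(25)→21·(25−16)≡7=h; x(23)→21·(23−16)≡17=r; k(10)→21·(10−16)≡4=e; k(10)→21·(10−16)≡4=e (all mod 26).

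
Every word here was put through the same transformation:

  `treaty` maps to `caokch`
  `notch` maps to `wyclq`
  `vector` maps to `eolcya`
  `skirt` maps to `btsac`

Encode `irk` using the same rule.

The shift depends on letter class: consonant t→c is +9, but vowel e→o is +10. The rule splits by letter class: vowels +10, consonants +9.
Applying it to irk: i(vowel)+10=s, r(cons)+9=a, k(cons)+9=t.

sat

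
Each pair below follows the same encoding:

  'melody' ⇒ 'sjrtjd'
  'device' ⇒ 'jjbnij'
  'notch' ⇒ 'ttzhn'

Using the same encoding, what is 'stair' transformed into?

Shifts by position in melody: pos 0: m→s (+6), pos 1: e→j (+5), pos 2: l→r (+6), pos 3: o→t (+5) — repeating every 2. The shifts repeat in a cycle of length 2: positions 0,1,… shift by +6, +5, then the pattern repeats.
On stair: s+6=y, t+5=y, a+6=g, i+5=n, r+6=x.

yygnx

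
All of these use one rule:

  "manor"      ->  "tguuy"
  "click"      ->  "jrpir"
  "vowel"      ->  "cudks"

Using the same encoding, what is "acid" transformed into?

hipj

Shifts by position in manor: pos 0: m→t (+7), pos 1: a→g (+6), pos 2: n→u (+7), pos 3: o→u (+6) — repeating every 2. It's a Vigenère-style cipher with numeric key [7,6]: position i shifts by key[i mod 2].
Applying it to acid: a+7=h, c+6=i, i+7=p, d+6=j.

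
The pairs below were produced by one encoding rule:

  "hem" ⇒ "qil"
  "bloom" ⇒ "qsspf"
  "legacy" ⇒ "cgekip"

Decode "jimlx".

thief

The output letters match the input read backwards, each shifted +4: hem reversed is meh. Two steps: reverse the string, then apply a Caesar shift of +4.
Undoing it on jimlx: shift back: j−4=f, i−4=e, m−4=i, l−4=h, x−4=t → feiht; then reverse → thief.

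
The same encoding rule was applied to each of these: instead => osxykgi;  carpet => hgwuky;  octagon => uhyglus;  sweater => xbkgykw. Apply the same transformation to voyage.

audglk

The shift depends on letter class: consonant n→s is +5, but vowel i→o is +6. Two shifts are in play — +6 for a/e/i/o/u, +5 for every other letter.
On voyage: v(cons)+5=a, o(vowel)+6=u, y(cons)+5=d, a(vowel)+6=g, g(cons)+5=l, e(vowel)+6=k.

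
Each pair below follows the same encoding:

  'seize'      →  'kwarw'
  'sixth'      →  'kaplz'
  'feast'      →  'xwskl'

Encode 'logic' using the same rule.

dgyau

This is a Caesar cipher with shift 18.
On logic: l+18=d, o+18=g, g+18=y, i+18=a, c+18=u.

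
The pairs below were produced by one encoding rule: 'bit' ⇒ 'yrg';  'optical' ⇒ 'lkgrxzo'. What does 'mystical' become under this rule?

Each pair mirrors across the alphabet (b↔y, i↔r, t↔g): positions sum to 25. Letters are reflected about the middle of the alphabet (position → 25−position): Atbash.
Applying it to mystical: m↔n, y↔b, s↔h, t↔g, i↔r, c↔x, a↔z, l↔o.

nbhgrxzo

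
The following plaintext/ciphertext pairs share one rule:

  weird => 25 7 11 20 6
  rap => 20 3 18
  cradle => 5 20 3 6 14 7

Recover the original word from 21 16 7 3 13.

sneak

w is letter #23 and maps to 25: an offset of 2. The number is (letter's place in the alphabet, a=1) + 2.
Undoing it on 21 16 7 3 13: 21→(21−2)÷1=19=s, 16→(16−2)÷1=14=n, 7→(7−2)÷1=5=e, 3→(3−2)÷1=1=a, 13→(13−2)÷1=11=k.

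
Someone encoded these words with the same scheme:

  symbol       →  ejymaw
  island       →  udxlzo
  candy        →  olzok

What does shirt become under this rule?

Shifts by position in symbol: pos 0: s→e (+12), pos 1: y→j (+11), pos 2: m→y (+12), pos 3: b→m (+11) — repeating every 2. A repeating key of period 2 is used — shifts +12, +11 over and over.
On shirt: s+12=e, h+11=s, i+12=u, r+11=c, t+12=f.

esucf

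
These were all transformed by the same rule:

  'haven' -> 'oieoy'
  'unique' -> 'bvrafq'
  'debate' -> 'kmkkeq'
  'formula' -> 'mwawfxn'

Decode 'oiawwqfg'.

harmless

Each letter shifts forward by (position + 7), i.e. 7, 8, 9, … — the shift grows by one for each successive letter.
Decoding oiawwqfg: o−7=h, i−8=a, a−9=r, w−10=m, w−11=l, q−12=e, f−13=s, g−14=s.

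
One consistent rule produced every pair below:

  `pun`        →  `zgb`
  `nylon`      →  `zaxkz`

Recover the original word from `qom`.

ace

The output letters match the input read backwards, each shifted +12: pun reversed is nup. The word is reversed, then every letter is shifted forward by 12.
Decoding qom: shift back: q−12=e, o−12=c, m−12=a → eca; then reverse → ace.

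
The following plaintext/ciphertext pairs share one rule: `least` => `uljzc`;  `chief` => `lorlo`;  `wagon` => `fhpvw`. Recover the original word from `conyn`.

Shifts by position in least: pos 0: l→u (+9), pos 1: e→l (+7), pos 2: a→j (+9), pos 3: s→z (+7) — repeating every 2. The shifts repeat in a cycle of length 2: positions 0,1,… shift by +9, +7, then the pattern repeats.
Decoding conyn: c−9=t, o−7=h, n−9=e, y−7=r, n−9=e.

there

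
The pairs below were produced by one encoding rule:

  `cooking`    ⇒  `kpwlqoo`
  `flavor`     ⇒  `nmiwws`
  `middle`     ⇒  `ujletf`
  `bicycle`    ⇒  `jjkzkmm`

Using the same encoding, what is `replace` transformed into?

Shifts by position in cooking: pos 0: c→k (+8), pos 1: o→p (+1), pos 2: o→w (+8), pos 3: k→l (+1) — repeating every 2. A repeating key of period 2 is used — shifts +8, +1 over and over.
On replace: r+8=z, e+1=f, p+8=x, l+1=m, a+8=i, c+1=d, e+8=m.

zfxmidm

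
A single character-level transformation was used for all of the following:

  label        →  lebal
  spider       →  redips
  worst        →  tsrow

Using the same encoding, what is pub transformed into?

The output letters match the input read backwards: label reversed is lebal. It's just the letters in reverse order.
On pub: reverse → bup.

bup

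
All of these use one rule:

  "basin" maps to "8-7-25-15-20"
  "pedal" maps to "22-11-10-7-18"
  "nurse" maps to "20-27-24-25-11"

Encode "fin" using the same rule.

The number is (letter's place in the alphabet, a=1) + 6.
For fin: f=6→12, i=9→15, n=14→20.

12-15-20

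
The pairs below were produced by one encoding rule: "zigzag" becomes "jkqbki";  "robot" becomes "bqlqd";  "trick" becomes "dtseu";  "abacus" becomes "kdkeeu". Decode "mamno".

Shifts by position in zigzag: pos 0: z→j (+10), pos 1: i→k (+2), pos 2: g→q (+10), pos 3: z→b (+2) — repeating every 2. A repeating key of period 2 is used — shifts +10, +2 over and over.
Decoding mamno: m−10=c, a−2=y, m−10=c, n−2=l, o−10=e.

cycle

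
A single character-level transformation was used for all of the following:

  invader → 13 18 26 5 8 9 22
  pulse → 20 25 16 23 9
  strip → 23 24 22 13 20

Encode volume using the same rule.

26 19 16 25 17 9

Each letter is replaced by its alphabet position (a=1..z=26) + 4.
For volume: v=22→26, o=15→19, l=12→16, u=21→25, m=13→17, e=5→9.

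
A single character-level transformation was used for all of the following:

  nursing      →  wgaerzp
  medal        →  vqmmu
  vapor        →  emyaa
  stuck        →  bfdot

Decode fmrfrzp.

waiting

Shifts by position in nursing: pos 0: n→w (+9), pos 1: u→g (+12), pos 2: r→a (+9), pos 3: s→e (+12) — repeating every 2. It's a Vigenère-style cipher with numeric key [9,12]: position i shifts by key[i mod 2].
Reversing it on fmrfrzp: f−9=w, m−12=a, r−9=i, f−12=t, r−9=i, z−12=n, p−9=g.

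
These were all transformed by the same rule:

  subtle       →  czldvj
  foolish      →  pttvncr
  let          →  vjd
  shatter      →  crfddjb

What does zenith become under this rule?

The shift depends on letter class: consonant s→c is +10, but vowel u→z is +5. The rule splits by letter class: vowels +5, consonants +10.
For zenith: z(cons)+10=j, e(vowel)+5=j, n(cons)+10=x, i(vowel)+5=n, t(cons)+10=d, h(cons)+10=r.

jjxndr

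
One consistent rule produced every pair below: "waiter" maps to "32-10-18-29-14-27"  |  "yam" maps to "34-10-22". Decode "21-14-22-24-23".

lemon

w is letter #23 and maps to 32: an offset of 9. Each letter is replaced by its alphabet position (a=1..z=26) + 9.
Reversing it on 21-14-22-24-23: 21→(21−9)÷1=12=l, 14→(14−9)÷1=5=e, 22→(22−9)÷1=13=m, 24→(24−9)÷1=15=o, 23→(23−9)÷1=14=n.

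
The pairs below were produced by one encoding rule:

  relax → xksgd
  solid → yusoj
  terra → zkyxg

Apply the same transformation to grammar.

Shifts by position in relax: pos 0: r→x (+6), pos 1: e→k (+6), pos 2: l→s (+7), pos 3: a→g (+6), pos 4: x→d (+6) — repeating every 3. It's a Vigenère-style cipher with numeric key [6,6,7]: position i shifts by key[i mod 3].
Applying it to grammar: g+6=m, r+6=x, a+7=h, m+6=s, m+6=s, a+7=h, r+6=x.

mxhsshx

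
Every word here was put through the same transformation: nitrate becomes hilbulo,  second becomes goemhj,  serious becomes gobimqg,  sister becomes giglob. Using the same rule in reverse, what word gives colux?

n(13)→h(7) and i(8)→i(8) fit y≡5x+20 (mod 26); the inverse of 5 mod 26 is 21. Treating letters as 0–25, the rule is x ↦ 5x + 20 (mod 26).
Undoing it on colux: c(2)→21·(2−20)≡12=m; o(14)→21·(14−20)≡4=e; l(11)→21·(11−20)≡19=t; u(20)→21·(20−20)≡0=a; x(23)→21·(23−20)≡11=l (all mod 26).

metal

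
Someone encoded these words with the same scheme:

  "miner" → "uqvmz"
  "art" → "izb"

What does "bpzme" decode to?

Each letter is shifted forward by 8 in the alphabet (a Caesar shift of +8).
Reversing it on bpzme: b−8=t, p−8=h, z−8=r, m−8=e, e−8=w.

threw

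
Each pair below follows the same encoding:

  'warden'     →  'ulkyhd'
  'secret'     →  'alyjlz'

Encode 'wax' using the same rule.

ehd

The output letters match the input read backwards, each shifted +7: warden reversed is nedraw. The word is reversed, then every letter is shifted forward by 7.
Applying it to wax: reverse → xaw; then shift: x+7=e, a+7=h, w+7=d.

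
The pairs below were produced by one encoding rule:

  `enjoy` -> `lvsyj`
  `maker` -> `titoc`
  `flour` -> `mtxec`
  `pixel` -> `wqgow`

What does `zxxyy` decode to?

spoon

In enjoy: e→l is +7, n→v is +8, j→s is +9, o→y is +10 — the shift increases by 1 each position. Letter i (0-indexed) is shifted by i+7, so successive shifts are 7, 8, 9, ….
Undoing it on zxxyy: z−7=s, x−8=p, x−9=o, y−10=o, y−11=n.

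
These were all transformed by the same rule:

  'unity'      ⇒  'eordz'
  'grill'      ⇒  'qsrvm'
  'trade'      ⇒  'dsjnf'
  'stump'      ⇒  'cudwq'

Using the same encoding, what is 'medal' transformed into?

wfmkm

It's a Vigenère-style cipher with numeric key [10,1,9]: position i shifts by key[i mod 3].
Applying it to medal: m+10=w, e+1=f, d+9=m, a+10=k, l+1=m.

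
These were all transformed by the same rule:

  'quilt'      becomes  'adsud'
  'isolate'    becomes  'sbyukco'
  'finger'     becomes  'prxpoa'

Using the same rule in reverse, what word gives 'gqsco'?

Shifts by position in quilt: pos 0: q→a (+10), pos 1: u→d (+9), pos 2: i→s (+10), pos 3: l→u (+9) — repeating every 2. The shifts repeat in a cycle of length 2: positions 0,1,… shift by +10, +9, then the pattern repeats.
Reversing it on gqsco: g−10=w, q−9=h, s−10=i, c−9=t, o−10=e.

white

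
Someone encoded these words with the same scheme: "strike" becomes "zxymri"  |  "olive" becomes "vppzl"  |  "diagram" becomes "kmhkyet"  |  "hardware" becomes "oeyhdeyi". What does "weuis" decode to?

Shifts by position in strike: pos 0: s→z (+7), pos 1: t→x (+4), pos 2: r→y (+7), pos 3: i→m (+4) — repeating every 2. The shifts repeat in a cycle of length 2: positions 0,1,… shift by +7, +4, then the pattern repeats.
Undoing it on weuis: w−7=p, e−4=a, u−7=n, i−4=e, s−7=l.

panel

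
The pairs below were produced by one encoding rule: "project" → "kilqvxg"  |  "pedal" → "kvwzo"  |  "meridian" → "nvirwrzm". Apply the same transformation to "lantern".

Letters are reflected about the middle of the alphabet (position → 25−position): Atbash.
For lantern: l↔o, a↔z, n↔m, t↔g, e↔v, r↔i, n↔m.

ozmgvim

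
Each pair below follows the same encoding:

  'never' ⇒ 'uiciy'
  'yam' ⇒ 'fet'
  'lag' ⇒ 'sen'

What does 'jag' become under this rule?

The shift depends on letter class: consonant n→u is +7, but vowel e→i is +4. Vowels shift forward by 4 and consonants shift forward by 7.
On jag: j(cons)+7=q, a(vowel)+4=e, g(cons)+7=n.

qen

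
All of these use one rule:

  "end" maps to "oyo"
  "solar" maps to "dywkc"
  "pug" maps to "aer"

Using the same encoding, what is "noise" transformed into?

The shift depends on letter class: consonant n→y is +11, but vowel e→o is +10. The rule splits by letter class: vowels +10, consonants +11.
For noise: n(cons)+11=y, o(vowel)+10=y, i(vowel)+10=s, s(cons)+11=d, e(vowel)+10=o.

yysdo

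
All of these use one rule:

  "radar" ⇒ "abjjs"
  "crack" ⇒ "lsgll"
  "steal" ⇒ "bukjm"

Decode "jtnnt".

ashes

Shifts by position in radar: pos 0: r→a (+9), pos 1: a→b (+1), pos 2: d→j (+6), pos 3: a→j (+9), pos 4: r→s (+1) — repeating every 3. A repeating key of period 3 is used — shifts +9, +1, +6 over and over.
Reversing it on jtnnt: j−9=a, t−1=s, n−6=h, n−9=e, t−1=s.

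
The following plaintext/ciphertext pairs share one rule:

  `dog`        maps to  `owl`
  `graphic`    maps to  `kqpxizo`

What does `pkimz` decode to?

reach

The output letters match the input read backwards, each shifted +8: dog reversed is god. Read the word backwards and shift each letter +8.
Undoing it on pkimz: shift back: p−8=h, k−8=c, i−8=a, m−8=e, z−8=r → hcaer; then reverse → reach.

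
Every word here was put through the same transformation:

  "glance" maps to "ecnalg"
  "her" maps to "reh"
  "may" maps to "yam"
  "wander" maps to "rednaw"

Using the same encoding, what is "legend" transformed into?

dnegel

The output letters match the input read backwards: glance reversed is ecnalg. It's just the letters in reverse order.
For legend: reverse → dnegel.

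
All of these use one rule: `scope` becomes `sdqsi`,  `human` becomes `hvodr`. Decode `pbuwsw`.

pastor

The shift increases by 1 at each position, starting from +0: 0, 1, 2, ….
Decoding pbuwsw: p−0=p, b−1=a, u−2=s, w−3=t, s−4=o, w−5=r.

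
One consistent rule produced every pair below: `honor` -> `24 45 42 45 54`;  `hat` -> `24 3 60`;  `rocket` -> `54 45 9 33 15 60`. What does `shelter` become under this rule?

57 24 15 36 60 15 54

With a=1..z=26, the number is 3·pos.
Applying it to shelter: s=19→57, h=8→24, e=5→15, l=12→36, t=20→60, e=5→15, r=18→54.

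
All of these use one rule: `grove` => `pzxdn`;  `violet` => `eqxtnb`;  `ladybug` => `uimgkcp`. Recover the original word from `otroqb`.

flight

Shifts by position in grove: pos 0: g→p (+9), pos 1: r→z (+8), pos 2: o→x (+9), pos 3: v→d (+8) — repeating every 2. A repeating key of period 2 is used — shifts +9, +8 over and over.
Decoding otroqb: o−9=f, t−8=l, r−9=i, o−8=g, q−9=h, b−8=t.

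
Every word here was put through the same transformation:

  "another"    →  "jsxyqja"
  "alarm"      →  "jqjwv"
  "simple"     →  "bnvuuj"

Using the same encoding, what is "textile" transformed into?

cjgyrqn

A repeating key of period 2 is used — shifts +9, +5 over and over.
On textile: t+9=c, e+5=j, x+9=g, t+5=y, i+9=r, l+5=q, e+9=n.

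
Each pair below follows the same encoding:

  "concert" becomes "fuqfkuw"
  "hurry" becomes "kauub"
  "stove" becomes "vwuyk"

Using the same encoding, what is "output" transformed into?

uawsaw

The shift depends on letter class: consonant c→f is +3, but vowel o→u is +6. Two shifts are in play — +6 for a/e/i/o/u, +3 for every other letter.
Applying it to output: o(vowel)+6=u, u(vowel)+6=a, t(cons)+3=w, p(cons)+3=s, u(vowel)+6=a, t(cons)+3=w.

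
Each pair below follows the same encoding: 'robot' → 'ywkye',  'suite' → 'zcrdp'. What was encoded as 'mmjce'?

feast

Each letter shifts forward by (position + 7), i.e. 7, 8, 9, … — the shift grows by one for each successive letter.
Decoding mmjce: m−7=f, m−8=e, j−9=a, c−10=s, e−11=t.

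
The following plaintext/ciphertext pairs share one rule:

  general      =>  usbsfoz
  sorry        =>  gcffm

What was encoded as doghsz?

pastel

Every letter moves 14 places later in the alphabet, wrapping around z→a.
Undoing it on doghsz: d−14=p, o−14=a, g−14=s, h−14=t, s−14=e, z−14=l.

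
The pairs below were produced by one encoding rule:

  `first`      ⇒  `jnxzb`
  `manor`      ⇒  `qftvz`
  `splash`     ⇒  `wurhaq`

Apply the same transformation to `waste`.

Each letter shifts forward by (position + 4), i.e. 4, 5, 6, … — the shift grows by one for each successive letter.
Applying it to waste: w+4=a, a+5=f, s+6=y, t+7=a, e+8=m.

afyam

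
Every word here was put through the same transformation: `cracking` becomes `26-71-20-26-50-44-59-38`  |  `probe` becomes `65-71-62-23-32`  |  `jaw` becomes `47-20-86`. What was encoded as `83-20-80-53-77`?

vault

The formula is n = 3×(alphabet index, a=1) + 17.
Reversing it on 83-20-80-53-77: 83→(83−17)÷3=22=v, 20→(20−17)÷3=1=a, 80→(80−17)÷3=21=u, 53→(53−17)÷3=12=l, 77→(77−17)÷3=20=t.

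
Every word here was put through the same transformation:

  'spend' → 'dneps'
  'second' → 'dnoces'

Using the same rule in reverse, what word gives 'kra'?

It's just the letters in reverse order.
Decoding kra: then reverse → ark.

ark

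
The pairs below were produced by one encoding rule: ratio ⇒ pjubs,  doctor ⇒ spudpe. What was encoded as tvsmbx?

The output letters match the input read backwards, each shifted +1: ratio reversed is oitar. Two steps: reverse the string, then apply a Caesar shift of +1.
Reversing it on tvsmbx: shift back: t−1=s, v−1=u, s−1=r, m−1=l, b−1=a, x−1=w → surlaw; then reverse → walrus.

walrus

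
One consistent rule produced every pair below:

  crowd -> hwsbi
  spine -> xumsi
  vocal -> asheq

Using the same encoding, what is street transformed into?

xywiiy

The rule splits by letter class: vowels +4, consonants +5.
On street: s(cons)+5=x, t(cons)+5=y, r(cons)+5=w, e(vowel)+4=i, e(vowel)+4=i, t(cons)+5=y.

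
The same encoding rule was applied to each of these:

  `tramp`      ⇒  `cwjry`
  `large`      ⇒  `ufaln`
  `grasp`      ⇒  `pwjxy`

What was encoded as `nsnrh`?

Shifts by position in tramp: pos 0: t→c (+9), pos 1: r→w (+5), pos 2: a→j (+9), pos 3: m→r (+5) — repeating every 2. It's a Vigenère-style cipher with numeric key [9,5]: position i shifts by key[i mod 2].
Undoing it on nsnrh: n−9=e, s−5=n, n−9=e, r−5=m, h−9=y.

enemy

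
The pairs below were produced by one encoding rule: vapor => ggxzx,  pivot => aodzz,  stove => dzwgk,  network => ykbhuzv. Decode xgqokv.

It's a Vigenère-style cipher with numeric key [11,6,8]: position i shifts by key[i mod 3].
Reversing it on xgqokv: x−11=m, g−6=a, q−8=i, o−11=d, k−6=e, v−8=n.

maiden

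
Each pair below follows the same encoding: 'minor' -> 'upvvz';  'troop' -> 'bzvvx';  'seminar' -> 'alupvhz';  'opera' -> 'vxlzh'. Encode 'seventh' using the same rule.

aldlvbp

The shift depends on letter class: consonant m→u is +8, but vowel i→p is +7. Vowels shift forward by 7 and consonants shift forward by 8.
Applying it to seventh: s(cons)+8=a, e(vowel)+7=l, v(cons)+8=d, e(vowel)+7=l, n(cons)+8=v, t(cons)+8=b, h(cons)+8=p.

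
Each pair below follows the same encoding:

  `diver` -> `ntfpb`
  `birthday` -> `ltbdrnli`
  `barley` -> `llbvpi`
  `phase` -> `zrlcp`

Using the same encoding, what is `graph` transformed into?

qblzr

Two shifts are in play — +11 for a/e/i/o/u, +10 for every other letter.
Applying it to graph: g(cons)+10=q, r(cons)+10=b, a(vowel)+11=l, p(cons)+10=z, h(cons)+10=r.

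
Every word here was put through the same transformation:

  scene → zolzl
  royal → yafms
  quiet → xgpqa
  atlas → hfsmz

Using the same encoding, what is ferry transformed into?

Shifts by position in scene: pos 0: s→z (+7), pos 1: c→o (+12), pos 2: e→l (+7), pos 3: n→z (+12) — repeating every 2. The shifts repeat in a cycle of length 2: positions 0,1,… shift by +7, +12, then the pattern repeats.
Applying it to ferry: f+7=m, e+12=q, r+7=y, r+12=d, y+7=f.

mqydf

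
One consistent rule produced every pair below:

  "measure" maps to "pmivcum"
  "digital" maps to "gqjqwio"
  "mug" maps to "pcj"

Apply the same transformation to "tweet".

The shift depends on letter class: consonant m→p is +3, but vowel e→m is +8. Vowels shift forward by 8 and consonants shift forward by 3.
Applying it to tweet: t(cons)+3=w, w(cons)+3=z, e(vowel)+8=m, e(vowel)+8=m, t(cons)+3=w.

wzmmw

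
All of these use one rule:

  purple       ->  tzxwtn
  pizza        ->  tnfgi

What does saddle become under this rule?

In purple: p→t is +4, u→z is +5, r→x is +6, p→w is +7 — the shift increases by 1 each position. The shift increases by 1 at each position, starting from +4: 4, 5, 6, ….
Applying it to saddle: s+4=w, a+5=f, d+6=j, d+7=k, l+8=t, e+9=n.

wfjktn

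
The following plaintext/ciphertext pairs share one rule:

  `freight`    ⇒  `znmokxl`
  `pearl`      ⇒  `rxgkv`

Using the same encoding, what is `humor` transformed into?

Read the word backwards and shift each letter +6.
Applying it to humor: reverse → romuh; then shift: r+6=x, o+6=u, m+6=s, u+6=a, h+6=n.

xusan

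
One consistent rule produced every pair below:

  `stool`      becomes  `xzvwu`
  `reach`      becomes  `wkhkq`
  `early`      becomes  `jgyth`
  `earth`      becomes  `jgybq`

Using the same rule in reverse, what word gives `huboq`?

In stool: s→x is +5, t→z is +6, o→v is +7, o→w is +8 — the shift increases by 1 each position. Each letter shifts forward by (position + 5), i.e. 5, 6, 7, … — the shift grows by one for each successive letter.
Decoding huboq: h−5=c, u−6=o, b−7=u, o−8=g, q−9=h.

cough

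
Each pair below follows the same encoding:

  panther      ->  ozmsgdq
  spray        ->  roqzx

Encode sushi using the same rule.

rtrgh

Compare letters: p→o is +25, a→z is +25, n→m is +25 — a constant shift. Each letter is shifted forward by 25 in the alphabet (a Caesar shift of +25).
On sushi: s+25=r, u+25=t, s+25=r, h+25=g, i+25=h.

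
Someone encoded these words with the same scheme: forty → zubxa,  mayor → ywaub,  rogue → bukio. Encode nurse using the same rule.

jibmo

f(5)→z(25) and o(14)→u(20) fit y≡11x+22 (mod 26); the inverse of 11 mod 26 is 19. This is an affine cipher: with a=0,…,z=25, each position x becomes (11x+22) mod 26.
Applying it to nurse: n(13)→11·13+22≡9=j; u(20)→11·20+22≡8=i; r(17)→11·17+22≡1=b; s(18)→11·18+22≡12=m; e(4)→11·4+22≡14=o (all mod 26).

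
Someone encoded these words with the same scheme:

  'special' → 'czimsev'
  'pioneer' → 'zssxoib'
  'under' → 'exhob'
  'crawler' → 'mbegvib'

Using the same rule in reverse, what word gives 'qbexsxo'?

It's a Vigenère-style cipher with numeric key [10,10,4]: position i shifts by key[i mod 3].
Reversing it on qbexsxo: q−10=g, b−10=r, e−4=a, x−10=n, s−10=i, x−4=t, o−10=e.

granite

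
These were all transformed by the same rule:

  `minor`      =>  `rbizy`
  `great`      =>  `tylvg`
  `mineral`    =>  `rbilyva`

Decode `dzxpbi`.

cousin

m(12)→r(17) and i(8)→b(1) fit y≡17x+21 (mod 26); the inverse of 17 mod 26 is 23. Treating letters as 0–25, the rule is x ↦ 17x + 21 (mod 26).
Reversing it on dzxpbi: d(3)→23·(3−21)≡2=c; z(25)→23·(25−21)≡14=o; x(23)→23·(23−21)≡20=u; p(15)→23·(15−21)≡18=s; b(1)→23·(1−21)≡8=i; i(8)→23·(8−21)≡13=n (all mod 26).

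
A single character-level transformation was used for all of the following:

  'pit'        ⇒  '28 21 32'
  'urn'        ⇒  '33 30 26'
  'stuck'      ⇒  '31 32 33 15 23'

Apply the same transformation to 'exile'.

17 36 21 24 17

Each letter is replaced by its alphabet position (a=1..z=26) + 12.
For exile: e=5→17, x=24→36, i=9→21, l=12→24, e=5→17.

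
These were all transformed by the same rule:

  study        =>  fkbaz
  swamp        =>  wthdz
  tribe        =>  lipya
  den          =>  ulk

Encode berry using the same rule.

The output letters match the input read backwards, each shifted +7: study reversed is yduts. The word is reversed, then every letter is shifted forward by 7.
Applying it to berry: reverse → yrreb; then shift: y+7=f, r+7=y, r+7=y, e+7=l, b+7=i.

fyyli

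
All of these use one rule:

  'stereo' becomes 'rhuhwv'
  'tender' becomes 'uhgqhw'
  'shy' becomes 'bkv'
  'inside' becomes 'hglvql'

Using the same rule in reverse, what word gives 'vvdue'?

brass

The output letters match the input read backwards, each shifted +3: stereo reversed is oerets. The word is reversed, then every letter is shifted forward by 3.
Undoing it on vvdue: shift back: v−3=s, v−3=s, d−3=a, u−3=r, e−3=b → ssarb; then reverse → brass.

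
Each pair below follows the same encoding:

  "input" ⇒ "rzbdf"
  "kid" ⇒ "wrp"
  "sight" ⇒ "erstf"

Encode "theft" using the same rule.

ftnrf

The shift depends on letter class: consonant n→z is +12, but vowel i→r is +9. Two shifts are in play — +9 for a/e/i/o/u, +12 for every other letter.
For theft: t(cons)+12=f, h(cons)+12=t, e(vowel)+9=n, f(cons)+12=r, t(cons)+12=f.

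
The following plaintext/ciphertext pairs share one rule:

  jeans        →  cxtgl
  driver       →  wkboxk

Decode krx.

rye

Compare letters: j→c is +19, e→x is +19, a→t is +19 — a constant shift. It's a constant shift of +19 (ROT19).
Decoding krx: k−19=r, r−19=y, x−19=e.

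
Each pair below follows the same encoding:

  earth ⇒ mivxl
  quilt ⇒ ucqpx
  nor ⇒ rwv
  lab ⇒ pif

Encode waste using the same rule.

The shift depends on letter class: consonant r→v is +4, but vowel e→m is +8. Vowels shift forward by 8 and consonants shift forward by 4.
For waste: w(cons)+4=a, a(vowel)+8=i, s(cons)+4=w, t(cons)+4=x, e(vowel)+8=m.

aiwxm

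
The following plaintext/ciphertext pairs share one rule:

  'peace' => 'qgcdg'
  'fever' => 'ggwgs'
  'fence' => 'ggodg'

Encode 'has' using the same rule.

Vowels shift forward by 2 and consonants shift forward by 1.
For has: h(cons)+1=i, a(vowel)+2=c, s(cons)+1=t.

ict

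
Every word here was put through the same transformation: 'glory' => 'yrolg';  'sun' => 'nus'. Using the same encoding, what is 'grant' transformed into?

The word is simply reversed.
Applying it to grant: reverse → tnarg.

tnarg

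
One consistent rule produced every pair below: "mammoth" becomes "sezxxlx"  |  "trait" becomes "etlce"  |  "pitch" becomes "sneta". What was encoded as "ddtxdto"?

Read the word backwards and shift each letter +11.
Undoing it on ddtxdto: shift back: d−11=s, d−11=s, t−11=i, x−11=m, d−11=s, t−11=i, o−11=d → ssimsid; then reverse → dismiss.

dismiss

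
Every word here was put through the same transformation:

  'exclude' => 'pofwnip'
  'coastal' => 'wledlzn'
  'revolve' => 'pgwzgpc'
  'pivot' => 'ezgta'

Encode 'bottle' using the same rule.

pweezm

The output letters match the input read backwards, each shifted +11: exclude reversed is edulcxe. Read the word backwards and shift each letter +11.
Applying it to bottle: reverse → elttob; then shift: e+11=p, l+11=w, t+11=e, t+11=e, o+11=z, b+11=m.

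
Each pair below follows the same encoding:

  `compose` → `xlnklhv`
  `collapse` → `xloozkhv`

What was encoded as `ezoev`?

Each pair mirrors across the alphabet (c↔x, o↔l, m↔n): positions sum to 25. Letters are reflected about the middle of the alphabet (position → 25−position): Atbash.
Decoding ezoev: e↔v, z↔a, o↔l, e↔v, v↔e.

valve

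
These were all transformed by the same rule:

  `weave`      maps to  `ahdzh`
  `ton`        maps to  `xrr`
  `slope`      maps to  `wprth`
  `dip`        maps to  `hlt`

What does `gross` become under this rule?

Vowels shift forward by 3 and consonants shift forward by 4.
Applying it to gross: g(cons)+4=k, r(cons)+4=v, o(vowel)+3=r, s(cons)+4=w, s(cons)+4=w.

kvrww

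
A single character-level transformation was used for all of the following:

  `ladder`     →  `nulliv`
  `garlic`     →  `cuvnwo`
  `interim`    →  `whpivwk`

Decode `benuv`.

Each letter's alphabet position (a=0..z=25) is mapped through 23·x+20 mod 26 — an affine cipher.
Reversing it on benuv: b(1)→17·(1−20)≡15=p; e(4)→17·(4−20)≡14=o; n(13)→17·(13−20)≡11=l; u(20)→17·(20−20)≡0=a; v(21)→17·(21−20)≡17=r (all mod 26).

polar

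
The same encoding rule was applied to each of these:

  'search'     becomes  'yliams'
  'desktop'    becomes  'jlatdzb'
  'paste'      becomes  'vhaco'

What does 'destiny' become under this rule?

jlacsyk

The shift increases by 1 at each position, starting from +6: 6, 7, 8, ….
Applying it to destiny: d+6=j, e+7=l, s+8=a, t+9=c, i+10=s, n+11=y, y+12=k.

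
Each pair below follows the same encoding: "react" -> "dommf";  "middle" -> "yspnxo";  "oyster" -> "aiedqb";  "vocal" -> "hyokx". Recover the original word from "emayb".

Shifts by position in react: pos 0: r→d (+12), pos 1: e→o (+10), pos 2: a→m (+12), pos 3: c→m (+10) — repeating every 2. The shifts repeat in a cycle of length 2: positions 0,1,… shift by +12, +10, then the pattern repeats.
Undoing it on emayb: e−12=s, m−10=c, a−12=o, y−10=o, b−12=p.

scoop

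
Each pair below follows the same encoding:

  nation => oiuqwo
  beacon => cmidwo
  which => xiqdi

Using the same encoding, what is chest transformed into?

dimtu

The shift depends on letter class: consonant n→o is +1, but vowel a→i is +8. Vowels shift forward by 8 and consonants shift forward by 1.
Applying it to chest: c(cons)+1=d, h(cons)+1=i, e(vowel)+8=m, s(cons)+1=t, t(cons)+1=u.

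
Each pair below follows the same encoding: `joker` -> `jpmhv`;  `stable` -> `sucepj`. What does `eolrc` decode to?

enjoy

In joker: j→j is +0, o→p is +1, k→m is +2, e→h is +3 — the shift increases by 1 each position. Letter i (0-indexed) is shifted by i+0, so successive shifts are 0, 1, 2, ….
Reversing it on eolrc: e−0=e, o−1=n, l−2=j, r−3=o, c−4=y.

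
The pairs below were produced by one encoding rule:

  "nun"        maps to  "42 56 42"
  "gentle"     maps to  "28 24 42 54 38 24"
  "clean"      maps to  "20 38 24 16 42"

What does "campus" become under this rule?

n(#14)→42 and u(#21)→56: differences scale by 2, so n = 2·pos + 14. The formula is n = 2×(alphabet index, a=1) + 14.
For campus: c=3→20, a=1→16, m=13→40, p=16→46, u=21→56, s=19→52.

20 16 40 46 56 52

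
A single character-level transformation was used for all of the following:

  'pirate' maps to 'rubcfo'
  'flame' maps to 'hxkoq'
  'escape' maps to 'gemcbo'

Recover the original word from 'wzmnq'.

Shifts by position in pirate: pos 0: p→r (+2), pos 1: i→u (+12), pos 2: r→b (+10), pos 3: a→c (+2), pos 4: t→f (+12), pos 5: e→o (+10) — repeating every 3. The shifts repeat in a cycle of length 3: positions 0,1,… shift by +2, +12, +10, then the pattern repeats.
Decoding wzmnq: w−2=u, z−12=n, m−10=c, n−2=l, q−12=e.

uncle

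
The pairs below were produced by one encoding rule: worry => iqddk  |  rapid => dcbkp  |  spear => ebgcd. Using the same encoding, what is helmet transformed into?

tgxygf

The shift depends on letter class: consonant w→i is +12, but vowel o→q is +2. The rule splits by letter class: vowels +2, consonants +12.
For helmet: h(cons)+12=t, e(vowel)+2=g, l(cons)+12=x, m(cons)+12=y, e(vowel)+2=g, t(cons)+12=f.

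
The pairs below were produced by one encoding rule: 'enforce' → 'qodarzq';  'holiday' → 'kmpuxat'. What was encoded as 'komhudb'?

The output letters match the input read backwards, each shifted +12: enforce reversed is ecrofne. The word is reversed, then every letter is shifted forward by 12.
Decoding komhudb: shift back: k−12=y, o−12=c, m−12=a, h−12=v, u−12=i, d−12=r, b−12=p → ycavirp; then reverse → privacy.

privacy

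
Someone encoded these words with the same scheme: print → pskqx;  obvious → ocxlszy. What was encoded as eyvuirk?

In print: p→p is +0, r→s is +1, i→k is +2, n→q is +3 — the shift increases by 1 each position. Each letter shifts forward by its position index (0, 1, 2, …) — the shift grows by one for each successive letter.
Undoing it on eyvuirk: e−0=e, y−1=x, v−2=t, u−3=r, i−4=e, r−5=m, k−6=e.

extreme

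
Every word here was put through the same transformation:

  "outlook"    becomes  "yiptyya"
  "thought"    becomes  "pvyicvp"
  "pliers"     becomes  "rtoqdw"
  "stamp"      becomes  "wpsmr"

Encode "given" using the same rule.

This is an affine cipher: with a=0,…,z=25, each position x becomes (19x+18) mod 26.
On given: g(6)→19·6+18≡2=c; i(8)→19·8+18≡14=o; v(21)→19·21+18≡1=b; e(4)→19·4+18≡16=q; n(13)→19·13+18≡5=f (all mod 26).

cobqf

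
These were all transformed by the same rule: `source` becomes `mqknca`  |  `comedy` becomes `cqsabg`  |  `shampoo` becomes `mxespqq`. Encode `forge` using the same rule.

s(18)→m(12) and o(14)→q(16) fit y≡25x+4 (mod 26); the inverse of 25 mod 26 is 25. Each letter's alphabet position (a=0..z=25) is mapped through 25·x+4 mod 26 — an affine cipher.
On forge: f(5)→25·5+4≡25=z; o(14)→25·14+4≡16=q; r(17)→25·17+4≡13=n; g(6)→25·6+4≡24=y; e(4)→25·4+4≡0=a (all mod 26).

zqnya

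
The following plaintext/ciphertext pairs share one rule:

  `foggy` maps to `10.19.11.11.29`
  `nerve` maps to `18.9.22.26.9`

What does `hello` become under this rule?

The number is (letter's place in the alphabet, a=1) + 4.
On hello: h=8→12, e=5→9, l=12→16, l=12→16, o=15→19.

12.9.16.16.19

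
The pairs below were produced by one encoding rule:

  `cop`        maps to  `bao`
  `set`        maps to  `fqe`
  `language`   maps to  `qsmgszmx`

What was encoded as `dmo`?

car

Read the word backwards and shift each letter +12.
Undoing it on dmo: shift back: d−12=r, m−12=a, o−12=c → rac; then reverse → car.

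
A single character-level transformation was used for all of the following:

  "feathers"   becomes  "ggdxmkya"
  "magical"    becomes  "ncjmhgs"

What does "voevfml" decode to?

Each letter shifts forward by (position + 1), i.e. 1, 2, 3, … — the shift grows by one for each successive letter.
Reversing it on voevfml: v−1=u, o−2=m, e−3=b, v−4=r, f−5=a, m−6=g, l−7=e.

umbrage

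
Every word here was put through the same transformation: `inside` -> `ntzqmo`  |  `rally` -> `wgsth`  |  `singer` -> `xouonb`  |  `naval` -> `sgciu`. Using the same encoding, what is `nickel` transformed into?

sojsnv

In inside: i→n is +5, n→t is +6, s→z is +7, i→q is +8 — the shift increases by 1 each position. Each letter shifts forward by (position + 5), i.e. 5, 6, 7, … — the shift grows by one for each successive letter.
On nickel: n+5=s, i+6=o, c+7=j, k+8=s, e+9=n, l+10=v.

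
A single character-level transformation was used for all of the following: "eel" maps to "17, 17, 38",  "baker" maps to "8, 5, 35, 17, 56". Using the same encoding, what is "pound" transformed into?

50, 47, 65, 44, 14

e(#5)→17 and e(#5)→17: differences scale by 3, so n = 3·pos + 2. Each letter becomes 3×(its alphabet position, a=1..z=26) + 2.
On pound: p=16→50, o=15→47, u=21→65, n=14→44, d=4→14.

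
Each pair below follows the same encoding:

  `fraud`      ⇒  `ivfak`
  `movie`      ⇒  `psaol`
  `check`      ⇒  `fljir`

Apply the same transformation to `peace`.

Letter i (0-indexed) is shifted by i+3, so successive shifts are 3, 4, 5, ….
For peace: p+3=s, e+4=i, a+5=f, c+6=i, e+7=l.

sifil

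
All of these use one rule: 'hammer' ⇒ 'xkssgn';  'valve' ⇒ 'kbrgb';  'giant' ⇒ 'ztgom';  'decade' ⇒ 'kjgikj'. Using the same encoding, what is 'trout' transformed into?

The output letters match the input read backwards, each shifted +6: hammer reversed is remmah. Two steps: reverse the string, then apply a Caesar shift of +6.
For trout: reverse → tuort; then shift: t+6=z, u+6=a, o+6=u, r+6=x, t+6=z.

zauxz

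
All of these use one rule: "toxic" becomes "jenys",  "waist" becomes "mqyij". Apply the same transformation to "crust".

shkij

Compare letters: t→j is +16, o→e is +16, x→n is +16 — a constant shift. Each letter is shifted forward by 16 in the alphabet (a Caesar shift of +16).
On crust: c+16=s, r+16=h, u+16=k, s+16=i, t+16=j.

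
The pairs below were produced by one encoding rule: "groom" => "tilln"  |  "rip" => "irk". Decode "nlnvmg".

Each pair mirrors across the alphabet (g↔t, r↔i, o↔l): positions sum to 25. Letters are reflected about the middle of the alphabet (position → 25−position): Atbash.
Reversing it on nlnvmg: n↔m, l↔o, n↔m, v↔e, m↔n, g↔t.

moment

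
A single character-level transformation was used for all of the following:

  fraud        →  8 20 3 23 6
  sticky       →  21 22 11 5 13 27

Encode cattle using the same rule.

f is letter #6 and maps to 8: an offset of 2. Letters become their 1-based position plus 2 (so a→3, b→4, …).
On cattle: c=3→5, a=1→3, t=20→22, t=20→22, l=12→14, e=5→7.

5 3 22 22 14 7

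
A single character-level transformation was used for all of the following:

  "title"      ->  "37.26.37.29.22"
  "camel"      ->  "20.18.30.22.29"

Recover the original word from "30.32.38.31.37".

mount

t is letter #20 and maps to 37: an offset of 17. Letters become their 1-based position plus 17 (so a→18, b→19, …).
Undoing it on 30.32.38.31.37: 30→(30−17)÷1=13=m, 32→(32−17)÷1=15=o, 38→(38−17)÷1=21=u, 31→(31−17)÷1=14=n, 37→(37−17)÷1=20=t.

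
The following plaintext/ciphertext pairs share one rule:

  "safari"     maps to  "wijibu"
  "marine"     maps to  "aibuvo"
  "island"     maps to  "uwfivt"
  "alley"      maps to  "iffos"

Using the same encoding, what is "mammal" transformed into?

s(18)→w(22) and a(0)→i(8) fit y≡21x+8 (mod 26); the inverse of 21 mod 26 is 5. Treating letters as 0–25, the rule is x ↦ 21x + 8 (mod 26).
For mammal: m(12)→21·12+8≡0=a; a(0)→21·0+8≡8=i; m(12)→21·12+8≡0=a; m(12)→21·12+8≡0=a; a(0)→21·0+8≡8=i; l(11)→21·11+8≡5=f (all mod 26).

aiaaif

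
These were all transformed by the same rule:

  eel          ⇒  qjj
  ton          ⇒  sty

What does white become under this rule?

jynmb

The output letters match the input read backwards, each shifted +5: eel reversed is lee. Read the word backwards and shift each letter +5.
Applying it to white: reverse → etihw; then shift: e+5=j, t+5=y, i+5=n, h+5=m, w+5=b.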